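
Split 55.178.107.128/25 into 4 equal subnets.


New prefix = 25 + 2 = 27
Each subnet has 32 addresses
  55.178.107.128/27
  55.178.107.160/27
  55.178.107.192/27
  55.178.107.224/27
Subnets: 55.178.107.128/27, 55.178.107.160/27, 55.178.107.192/27, 55.178.107.224/27


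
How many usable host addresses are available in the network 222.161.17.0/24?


Host bits = 32 - 24 = 8
Total addresses = 2^8 = 256
Usable = total - 2 (network and broadcast)
Usable hosts: 254


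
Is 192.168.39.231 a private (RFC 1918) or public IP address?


RFC 1918 private ranges:
  10.0.0.0/8 (10.0.0.0 - 10.255.255.255)
  172.16.0.0/12 (172.16.0.0 - 172.31.255.255)
  192.168.0.0/16 (192.168.0.0 - 192.168.255.255)
Private (in 192.168.0.0/16)


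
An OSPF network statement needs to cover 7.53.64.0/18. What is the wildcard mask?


Subnet mask: 255.255.192.0
Wildcard = 255.255.255.255 - subnet mask
255 - 255 = 0
255 - 255 = 0
255 - 192 = 63
255 - 0 = 255
Wildcard: 0.0.63.255


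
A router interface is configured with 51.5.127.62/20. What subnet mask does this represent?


/20 means 20 network bits, 12 host bits
Binary: 11111111111111111111000000000000
Mask: 255.255.240.0


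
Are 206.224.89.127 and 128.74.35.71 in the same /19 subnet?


Mask: 255.255.224.0
206.224.89.127 AND mask = 206.224.64.0
128.74.35.71 AND mask = 128.74.32.0
No, different subnets (206.224.64.0 vs 128.74.32.0)


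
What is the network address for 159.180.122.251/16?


IP:   10011111.10110100.01111010.11111011
Mask: 11111111.11111111.00000000.00000000
AND operation:
Net:  10011111.10110100.00000000.00000000
Network: 159.180.0.0/16


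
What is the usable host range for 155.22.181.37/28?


Network: 155.22.181.32
Broadcast: 155.22.181.47
First usable = network + 1
Last usable = broadcast - 1
Range: 155.22.181.33 to 155.22.181.46


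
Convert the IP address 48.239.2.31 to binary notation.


48 = 00110000
239 = 11101111
2 = 00000010
31 = 00011111
Binary: 00110000.11101111.00000010.00011111


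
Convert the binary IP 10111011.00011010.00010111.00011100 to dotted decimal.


10111011 = 187
00011010 = 26
00010111 = 23
00011100 = 28
IP: 187.26.23.28


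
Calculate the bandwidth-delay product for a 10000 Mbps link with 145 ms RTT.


BDP = bandwidth * RTT
= 10000 Mbps * 145 ms
= 10000 * 1e6 * 145 / 1000 bits
= 1450000000 bits
= 181250000 bytes
= 177001.9531 KB
BDP = 1450000000 bits (181250000 bytes)


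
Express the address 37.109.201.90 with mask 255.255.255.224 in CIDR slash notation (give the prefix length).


Binary: 11111111.11111111.11111111.11100000
Count leading 1s
Prefix: /27


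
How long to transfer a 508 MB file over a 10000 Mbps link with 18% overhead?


Effective throughput = 10000 * (1 - 18/100) = 8200 Mbps
File size in Mb = 508 * 8 = 4064 Mb
Time = 4064 / 8200
Time = 0.4956 seconds


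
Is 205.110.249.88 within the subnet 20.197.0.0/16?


Subnet network: 20.197.0.0
Test IP AND mask: 205.110.0.0
No, 205.110.249.88 is not in 20.197.0.0/16


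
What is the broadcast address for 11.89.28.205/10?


Network: 11.64.0.0/10
Host bits = 22
Set all host bits to 1:
Broadcast: 11.127.255.255


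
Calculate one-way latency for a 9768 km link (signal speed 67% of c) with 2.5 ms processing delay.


Speed = 0.67 * 3e5 km/s = 201000 km/s
Propagation delay = 9768 / 201000 = 0.0486 s = 48.597 ms
Processing delay = 2.5 ms
Total one-way latency = 51.097 ms


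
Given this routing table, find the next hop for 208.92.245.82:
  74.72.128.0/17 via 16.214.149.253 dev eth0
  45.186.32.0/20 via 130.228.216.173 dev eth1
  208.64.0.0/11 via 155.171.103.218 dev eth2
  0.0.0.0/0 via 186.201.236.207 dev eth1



Longest prefix match for 208.92.245.82:
  /17 74.72.128.0: no
  /20 45.186.32.0: no
  /11 208.64.0.0: MATCH
  /0 0.0.0.0: MATCH
Selected: next-hop 155.171.103.218 via eth2 (matched /11)


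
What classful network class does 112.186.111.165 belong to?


First octet: 112
Binary: 01110000
0xxxxxxx -> Class A (1-126)
Class A, default mask 255.0.0.0 (/8)


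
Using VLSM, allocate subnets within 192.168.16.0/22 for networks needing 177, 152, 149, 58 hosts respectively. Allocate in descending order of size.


177 hosts -> /24 (254 usable): 192.168.16.0/24
152 hosts -> /24 (254 usable): 192.168.17.0/24
149 hosts -> /24 (254 usable): 192.168.18.0/24
58 hosts -> /26 (62 usable): 192.168.19.0/26
Allocation: 192.168.16.0/24 (177 hosts, 254 usable); 192.168.17.0/24 (152 hosts, 254 usable); 192.168.18.0/24 (149 hosts, 254 usable); 192.168.19.0/26 (58 hosts, 62 usable)


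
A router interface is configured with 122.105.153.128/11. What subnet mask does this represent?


/11 means 11 network bits, 21 host bits
Binary: 11111111111000000000000000000000
Mask: 255.224.0.0


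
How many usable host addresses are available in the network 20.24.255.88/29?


Host bits = 32 - 29 = 3
Total addresses = 2^3 = 8
Usable = total - 2 (network and broadcast)
Usable hosts: 6


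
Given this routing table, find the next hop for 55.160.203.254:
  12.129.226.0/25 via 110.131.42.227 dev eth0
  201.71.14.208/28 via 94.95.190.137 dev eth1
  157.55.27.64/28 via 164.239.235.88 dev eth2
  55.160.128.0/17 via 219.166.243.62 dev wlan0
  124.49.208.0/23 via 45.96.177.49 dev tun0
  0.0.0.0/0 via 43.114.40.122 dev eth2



Longest prefix match for 55.160.203.254:
  /25 12.129.226.0: no
  /28 201.71.14.208: no
  /28 157.55.27.64: no
  /17 55.160.128.0: MATCH
  /23 124.49.208.0: no
  /0 0.0.0.0: MATCH
Selected: next-hop 219.166.243.62 via wlan0 (matched /17)


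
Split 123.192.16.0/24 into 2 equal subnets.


New prefix = 24 + 1 = 25
Each subnet has 128 addresses
  123.192.16.0/25
  123.192.16.128/25
Subnets: 123.192.16.0/25, 123.192.16.128/25


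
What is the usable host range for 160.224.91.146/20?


Network: 160.224.80.0
Broadcast: 160.224.95.255
First usable = network + 1
Last usable = broadcast - 1
Range: 160.224.80.1 to 160.224.95.254


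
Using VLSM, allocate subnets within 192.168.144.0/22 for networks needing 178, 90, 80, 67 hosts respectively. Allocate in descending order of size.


178 hosts -> /24 (254 usable): 192.168.144.0/24
90 hosts -> /25 (126 usable): 192.168.145.0/25
80 hosts -> /25 (126 usable): 192.168.145.128/25
67 hosts -> /25 (126 usable): 192.168.146.0/25
Allocation: 192.168.144.0/24 (178 hosts, 254 usable); 192.168.145.0/25 (90 hosts, 126 usable); 192.168.145.128/25 (80 hosts, 126 usable); 192.168.146.0/25 (67 hosts, 126 usable)


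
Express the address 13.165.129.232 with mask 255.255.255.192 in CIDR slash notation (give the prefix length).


Binary: 11111111.11111111.11111111.11000000
Count leading 1s
Prefix: /26


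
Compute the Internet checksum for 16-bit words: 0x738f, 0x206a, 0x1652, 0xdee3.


Sum all words (with carry folding):
+ 0x738f = 0x738f
+ 0x206a = 0x93f9
+ 0x1652 = 0xaa4b
+ 0xdee3 = 0x892f
One's complement: ~0x892f
Checksum = 0x76d0


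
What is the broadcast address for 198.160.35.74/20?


Network: 198.160.32.0/20
Host bits = 12
Set all host bits to 1:
Broadcast: 198.160.47.255


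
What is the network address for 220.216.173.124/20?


IP:   11011100.11011000.10101101.01111100
Mask: 11111111.11111111.11110000.00000000
AND operation:
Net:  11011100.11011000.10100000.00000000
Network: 220.216.160.0/20


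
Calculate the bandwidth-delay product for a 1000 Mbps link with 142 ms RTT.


BDP = bandwidth * RTT
= 1000 Mbps * 142 ms
= 1000 * 1e6 * 142 / 1000 bits
= 142000000 bits
= 17750000 bytes
= 17333.9844 KB
BDP = 142000000 bits (17750000 bytes)


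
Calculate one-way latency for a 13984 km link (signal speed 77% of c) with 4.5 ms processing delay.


Speed = 0.77 * 3e5 km/s = 231000 km/s
Propagation delay = 13984 / 231000 = 0.0605 s = 60.5368 ms
Processing delay = 4.5 ms
Total one-way latency = 65.0368 ms


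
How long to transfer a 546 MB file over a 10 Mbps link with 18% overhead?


Effective throughput = 10 * (1 - 18/100) = 8.2 Mbps
File size in Mb = 546 * 8 = 4368 Mb
Time = 4368 / 8.2
Time = 532.6829 seconds


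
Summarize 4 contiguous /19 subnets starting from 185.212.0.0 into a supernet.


Original prefix: /19
Number of subnets: 4 = 2^2
New prefix = 19 - 2 = 17
Supernet: 185.212.0.0/17


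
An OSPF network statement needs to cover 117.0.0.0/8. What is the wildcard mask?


Subnet mask: 255.0.0.0
Wildcard = 255.255.255.255 - subnet mask
255 - 255 = 0
255 - 0 = 255
255 - 0 = 255
255 - 0 = 255
Wildcard: 0.255.255.255


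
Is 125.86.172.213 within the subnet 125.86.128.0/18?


Subnet network: 125.86.128.0
Test IP AND mask: 125.86.128.0
Yes, 125.86.172.213 is in 125.86.128.0/18


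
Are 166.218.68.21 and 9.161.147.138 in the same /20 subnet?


Mask: 255.255.240.0
166.218.68.21 AND mask = 166.218.64.0
9.161.147.138 AND mask = 9.161.144.0
No, different subnets (166.218.64.0 vs 9.161.144.0)


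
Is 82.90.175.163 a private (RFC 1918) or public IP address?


RFC 1918 private ranges:
  10.0.0.0/8 (10.0.0.0 - 10.255.255.255)
  172.16.0.0/12 (172.16.0.0 - 172.31.255.255)
  192.168.0.0/16 (192.168.0.0 - 192.168.255.255)
Public (not in any RFC 1918 range)


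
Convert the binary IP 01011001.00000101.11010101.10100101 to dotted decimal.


01011001 = 89
00000101 = 5
11010101 = 213
10100101 = 165
IP: 89.5.213.165


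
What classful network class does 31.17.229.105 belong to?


First octet: 31
Binary: 00011111
0xxxxxxx -> Class A (1-126)
Class A, default mask 255.0.0.0 (/8)


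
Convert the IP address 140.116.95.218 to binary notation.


140 = 10001100
116 = 01110100
95 = 01011111
218 = 11011010
Binary: 10001100.01110100.01011111.11011010


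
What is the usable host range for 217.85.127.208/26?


Network: 217.85.127.192
Broadcast: 217.85.127.255
First usable = network + 1
Last usable = broadcast - 1
Range: 217.85.127.193 to 217.85.127.254


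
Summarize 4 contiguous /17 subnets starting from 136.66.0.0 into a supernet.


Original prefix: /17
Number of subnets: 4 = 2^2
New prefix = 17 - 2 = 15
Supernet: 136.66.0.0/15


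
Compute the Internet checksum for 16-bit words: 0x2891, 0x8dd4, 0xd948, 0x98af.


Sum all words (with carry folding):
+ 0x2891 = 0x2891
+ 0x8dd4 = 0xb665
+ 0xd948 = 0x8fae
+ 0x98af = 0x285e
One's complement: ~0x285e
Checksum = 0xd7a1


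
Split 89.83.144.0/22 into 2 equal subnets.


New prefix = 22 + 1 = 23
Each subnet has 512 addresses
  89.83.144.0/23
  89.83.146.0/23
Subnets: 89.83.144.0/23, 89.83.146.0/23


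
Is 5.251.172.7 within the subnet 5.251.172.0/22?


Subnet network: 5.251.172.0
Test IP AND mask: 5.251.172.0
Yes, 5.251.172.7 is in 5.251.172.0/22


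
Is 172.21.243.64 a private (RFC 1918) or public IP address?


RFC 1918 private ranges:
  10.0.0.0/8 (10.0.0.0 - 10.255.255.255)
  172.16.0.0/12 (172.16.0.0 - 172.31.255.255)
  192.168.0.0/16 (192.168.0.0 - 192.168.255.255)
Private (in 172.16.0.0/12)


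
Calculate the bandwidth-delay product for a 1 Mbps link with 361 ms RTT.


BDP = bandwidth * RTT
= 1 Mbps * 361 ms
= 1 * 1e6 * 361 / 1000 bits
= 361000 bits
= 45125 bytes
= 44.0674 KB
BDP = 361000 bits (45125 bytes)


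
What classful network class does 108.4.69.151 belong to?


First octet: 108
Binary: 01101100
0xxxxxxx -> Class A (1-126)
Class A, default mask 255.0.0.0 (/8)


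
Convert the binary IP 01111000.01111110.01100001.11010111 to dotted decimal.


01111000 = 120
01111110 = 126
01100001 = 97
11010111 = 215
IP: 120.126.97.215


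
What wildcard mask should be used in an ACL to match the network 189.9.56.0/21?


Subnet mask: 255.255.248.0
Wildcard = 255.255.255.255 - subnet mask
255 - 255 = 0
255 - 255 = 0
255 - 248 = 7
255 - 0 = 255
Wildcard: 0.0.7.255


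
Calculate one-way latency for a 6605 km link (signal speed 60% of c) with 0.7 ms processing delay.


Speed = 0.6 * 3e5 km/s = 180000 km/s
Propagation delay = 6605 / 180000 = 0.0367 s = 36.6944 ms
Processing delay = 0.7 ms
Total one-way latency = 37.3944 ms


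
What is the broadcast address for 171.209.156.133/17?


Network: 171.209.128.0/17
Host bits = 15
Set all host bits to 1:
Broadcast: 171.209.255.255


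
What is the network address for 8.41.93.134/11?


IP:   00001000.00101001.01011101.10000110
Mask: 11111111.11100000.00000000.00000000
AND operation:
Net:  00001000.00100000.00000000.00000000
Network: 8.32.0.0/11


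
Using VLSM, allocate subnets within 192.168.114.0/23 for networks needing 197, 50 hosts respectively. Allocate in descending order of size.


197 hosts -> /24 (254 usable): 192.168.114.0/24
50 hosts -> /26 (62 usable): 192.168.115.0/26
Allocation: 192.168.114.0/24 (197 hosts, 254 usable); 192.168.115.0/26 (50 hosts, 62 usable)


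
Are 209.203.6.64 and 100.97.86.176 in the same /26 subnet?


Mask: 255.255.255.192
209.203.6.64 AND mask = 209.203.6.64
100.97.86.176 AND mask = 100.97.86.128
No, different subnets (209.203.6.64 vs 100.97.86.128)


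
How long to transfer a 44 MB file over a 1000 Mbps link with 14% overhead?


Effective throughput = 1000 * (1 - 14/100) = 860 Mbps
File size in Mb = 44 * 8 = 352 Mb
Time = 352 / 860
Time = 0.4093 seconds


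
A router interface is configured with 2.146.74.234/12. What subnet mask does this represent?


/12 means 12 network bits, 20 host bits
Binary: 11111111111100000000000000000000
Mask: 255.240.0.0


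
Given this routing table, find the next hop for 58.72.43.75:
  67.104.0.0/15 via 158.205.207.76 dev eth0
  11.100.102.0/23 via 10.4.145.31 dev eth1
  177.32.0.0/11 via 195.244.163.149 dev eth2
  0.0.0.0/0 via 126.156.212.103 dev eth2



Longest prefix match for 58.72.43.75:
  /15 67.104.0.0: no
  /23 11.100.102.0: no
  /11 177.32.0.0: no
  /0 0.0.0.0: MATCH
Selected: next-hop 126.156.212.103 via eth2 (matched /0)


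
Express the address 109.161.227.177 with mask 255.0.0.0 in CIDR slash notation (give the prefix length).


Binary: 11111111.00000000.00000000.00000000
Count leading 1s
Prefix: /8


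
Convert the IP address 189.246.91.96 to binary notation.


189 = 10111101
246 = 11110110
91 = 01011011
96 = 01100000
Binary: 10111101.11110110.01011011.01100000


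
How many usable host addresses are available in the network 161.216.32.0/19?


Host bits = 32 - 19 = 13
Total addresses = 2^13 = 8192
Usable = total - 2 (network and broadcast)
Usable hosts: 8190


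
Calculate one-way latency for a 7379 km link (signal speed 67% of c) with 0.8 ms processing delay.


Speed = 0.67 * 3e5 km/s = 201000 km/s
Propagation delay = 7379 / 201000 = 0.0367 s = 36.7114 ms
Processing delay = 0.8 ms
Total one-way latency = 37.5114 ms


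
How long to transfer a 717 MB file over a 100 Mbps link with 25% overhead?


Effective throughput = 100 * (1 - 25/100) = 75 Mbps
File size in Mb = 717 * 8 = 5736 Mb
Time = 5736 / 75
Time = 76.48 seconds


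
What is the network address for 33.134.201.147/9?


IP:   00100001.10000110.11001001.10010011
Mask: 11111111.10000000.00000000.00000000
AND operation:
Net:  00100001.10000000.00000000.00000000
Network: 33.128.0.0/9


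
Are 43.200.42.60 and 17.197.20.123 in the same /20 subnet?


Mask: 255.255.240.0
43.200.42.60 AND mask = 43.200.32.0
17.197.20.123 AND mask = 17.197.16.0
No, different subnets (43.200.32.0 vs 17.197.16.0)


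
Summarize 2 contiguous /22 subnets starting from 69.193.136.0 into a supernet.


Original prefix: /22
Number of subnets: 2 = 2^1
New prefix = 22 - 1 = 21
Supernet: 69.193.136.0/21


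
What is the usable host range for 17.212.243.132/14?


Network: 17.212.0.0
Broadcast: 17.215.255.255
First usable = network + 1
Last usable = broadcast - 1
Range: 17.212.0.1 to 17.215.255.254


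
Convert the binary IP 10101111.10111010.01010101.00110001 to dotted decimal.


10101111 = 175
10111010 = 186
01010101 = 85
00110001 = 49
IP: 175.186.85.49


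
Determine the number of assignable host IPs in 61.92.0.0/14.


Host bits = 32 - 14 = 18
Total addresses = 2^18 = 262144
Usable = total - 2 (network and broadcast)
Usable hosts: 262142


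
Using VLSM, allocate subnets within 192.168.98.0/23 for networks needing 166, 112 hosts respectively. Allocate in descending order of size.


166 hosts -> /24 (254 usable): 192.168.98.0/24
112 hosts -> /25 (126 usable): 192.168.99.0/25
Allocation: 192.168.98.0/24 (166 hosts, 254 usable); 192.168.99.0/25 (112 hosts, 126 usable)


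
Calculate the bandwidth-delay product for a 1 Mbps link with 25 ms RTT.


BDP = bandwidth * RTT
= 1 Mbps * 25 ms
= 1 * 1e6 * 25 / 1000 bits
= 25000 bits
= 3125 bytes
= 3.0518 KB
BDP = 25000 bits (3125 bytes)


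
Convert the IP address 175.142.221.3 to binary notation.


175 = 10101111
142 = 10001110
221 = 11011101
3 = 00000011
Binary: 10101111.10001110.11011101.00000011


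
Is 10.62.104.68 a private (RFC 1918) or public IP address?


RFC 1918 private ranges:
  10.0.0.0/8 (10.0.0.0 - 10.255.255.255)
  172.16.0.0/12 (172.16.0.0 - 172.31.255.255)
  192.168.0.0/16 (192.168.0.0 - 192.168.255.255)
Private (in 10.0.0.0/8)


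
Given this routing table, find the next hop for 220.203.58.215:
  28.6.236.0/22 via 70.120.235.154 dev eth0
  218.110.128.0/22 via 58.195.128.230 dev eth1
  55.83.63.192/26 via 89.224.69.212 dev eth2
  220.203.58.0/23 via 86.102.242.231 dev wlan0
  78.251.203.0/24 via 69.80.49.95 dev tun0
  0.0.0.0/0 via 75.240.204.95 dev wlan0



Longest prefix match for 220.203.58.215:
  /22 28.6.236.0: no
  /22 218.110.128.0: no
  /26 55.83.63.192: no
  /23 220.203.58.0: MATCH
  /24 78.251.203.0: no
  /0 0.0.0.0: MATCH
Selected: next-hop 86.102.242.231 via wlan0 (matched /23)


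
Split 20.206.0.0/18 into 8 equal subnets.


New prefix = 18 + 3 = 21
Each subnet has 2048 addresses
  20.206.0.0/21
  20.206.8.0/21
  20.206.16.0/21
  20.206.24.0/21
  20.206.32.0/21
  20.206.40.0/21
  20.206.48.0/21
  20.206.56.0/21
Subnets: 20.206.0.0/21, 20.206.8.0/21, 20.206.16.0/21, 20.206.24.0/21, 20.206.32.0/21, 20.206.40.0/21, 20.206.48.0/21, 20.206.56.0/21


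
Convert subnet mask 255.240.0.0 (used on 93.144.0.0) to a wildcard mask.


Subnet mask: 255.240.0.0
Wildcard = 255.255.255.255 - subnet mask
255 - 255 = 0
255 - 240 = 15
255 - 0 = 255
255 - 0 = 255
Wildcard: 0.15.255.255


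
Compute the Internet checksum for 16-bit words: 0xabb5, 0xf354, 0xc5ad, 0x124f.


Sum all words (with carry folding):
+ 0xabb5 = 0xabb5
+ 0xf354 = 0x9f0a
+ 0xc5ad = 0x64b8
+ 0x124f = 0x7707
One's complement: ~0x7707
Checksum = 0x88f8


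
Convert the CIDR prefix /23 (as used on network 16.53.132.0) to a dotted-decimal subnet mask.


/23 means 23 network bits, 9 host bits
Binary: 11111111111111111111111000000000
Mask: 255.255.254.0


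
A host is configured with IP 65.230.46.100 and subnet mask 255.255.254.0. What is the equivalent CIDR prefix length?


Binary: 11111111.11111111.11111110.00000000
Count leading 1s
Prefix: /23


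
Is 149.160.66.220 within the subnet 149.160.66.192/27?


Subnet network: 149.160.66.192
Test IP AND mask: 149.160.66.192
Yes, 149.160.66.220 is in 149.160.66.192/27


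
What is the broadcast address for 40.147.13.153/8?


Network: 40.0.0.0/8
Host bits = 24
Set all host bits to 1:
Broadcast: 40.255.255.255


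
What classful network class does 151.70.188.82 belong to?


First octet: 151
Binary: 10010111
10xxxxxx -> Class B (128-191)
Class B, default mask 255.255.0.0 (/16)


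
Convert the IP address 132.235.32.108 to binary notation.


132 = 10000100
235 = 11101011
32 = 00100000
108 = 01101100
Binary: 10000100.11101011.00100000.01101100


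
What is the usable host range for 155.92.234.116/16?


Network: 155.92.0.0
Broadcast: 155.92.255.255
First usable = network + 1
Last usable = broadcast - 1
Range: 155.92.0.1 to 155.92.255.254


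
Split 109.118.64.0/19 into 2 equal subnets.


New prefix = 19 + 1 = 20
Each subnet has 4096 addresses
  109.118.64.0/20
  109.118.80.0/20
Subnets: 109.118.64.0/20, 109.118.80.0/20


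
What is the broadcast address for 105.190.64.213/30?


Network: 105.190.64.212/30
Host bits = 2
Set all host bits to 1:
Broadcast: 105.190.64.215


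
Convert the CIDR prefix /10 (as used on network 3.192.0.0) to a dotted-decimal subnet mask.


/10 means 10 network bits, 22 host bits
Binary: 11111111110000000000000000000000
Mask: 255.192.0.0


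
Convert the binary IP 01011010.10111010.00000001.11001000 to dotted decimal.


01011010 = 90
10111010 = 186
00000001 = 1
11001000 = 200
IP: 90.186.1.200


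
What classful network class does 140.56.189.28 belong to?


First octet: 140
Binary: 10001100
10xxxxxx -> Class B (128-191)
Class B, default mask 255.255.0.0 (/16)


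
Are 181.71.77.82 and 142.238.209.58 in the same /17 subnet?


Mask: 255.255.128.0
181.71.77.82 AND mask = 181.71.0.0
142.238.209.58 AND mask = 142.238.128.0
No, different subnets (181.71.0.0 vs 142.238.128.0)


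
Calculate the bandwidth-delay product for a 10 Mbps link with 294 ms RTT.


BDP = bandwidth * RTT
= 10 Mbps * 294 ms
= 10 * 1e6 * 294 / 1000 bits
= 2940000 bits
= 367500 bytes
= 358.8867 KB
BDP = 2940000 bits (367500 bytes)


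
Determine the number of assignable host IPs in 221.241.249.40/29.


Host bits = 32 - 29 = 3
Total addresses = 2^3 = 8
Usable = total - 2 (network and broadcast)
Usable hosts: 6


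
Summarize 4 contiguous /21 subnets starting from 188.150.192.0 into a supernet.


Original prefix: /21
Number of subnets: 4 = 2^2
New prefix = 21 - 2 = 19
Supernet: 188.150.192.0/19


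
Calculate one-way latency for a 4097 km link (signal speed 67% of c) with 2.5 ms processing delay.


Speed = 0.67 * 3e5 km/s = 201000 km/s
Propagation delay = 4097 / 201000 = 0.0204 s = 20.3831 ms
Processing delay = 2.5 ms
Total one-way latency = 22.8831 ms


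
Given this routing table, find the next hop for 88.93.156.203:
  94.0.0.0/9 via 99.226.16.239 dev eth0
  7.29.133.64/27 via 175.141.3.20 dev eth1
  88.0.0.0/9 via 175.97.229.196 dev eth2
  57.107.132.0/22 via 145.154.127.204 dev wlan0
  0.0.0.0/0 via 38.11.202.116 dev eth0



Longest prefix match for 88.93.156.203:
  /9 94.0.0.0: no
  /27 7.29.133.64: no
  /9 88.0.0.0: MATCH
  /22 57.107.132.0: no
  /0 0.0.0.0: MATCH
Selected: next-hop 175.97.229.196 via eth2 (matched /9)


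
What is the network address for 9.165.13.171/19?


IP:   00001001.10100101.00001101.10101011
Mask: 11111111.11111111.11100000.00000000
AND operation:
Net:  00001001.10100101.00000000.00000000
Network: 9.165.0.0/19


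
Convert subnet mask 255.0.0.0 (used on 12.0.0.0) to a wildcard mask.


Subnet mask: 255.0.0.0
Wildcard = 255.255.255.255 - subnet mask
255 - 255 = 0
255 - 0 = 255
255 - 0 = 255
255 - 0 = 255
Wildcard: 0.255.255.255


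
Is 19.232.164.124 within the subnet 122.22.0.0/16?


Subnet network: 122.22.0.0
Test IP AND mask: 19.232.0.0
No, 19.232.164.124 is not in 122.22.0.0/16


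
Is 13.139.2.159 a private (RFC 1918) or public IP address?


RFC 1918 private ranges:
  10.0.0.0/8 (10.0.0.0 - 10.255.255.255)
  172.16.0.0/12 (172.16.0.0 - 172.31.255.255)
  192.168.0.0/16 (192.168.0.0 - 192.168.255.255)
Public (not in any RFC 1918 range)


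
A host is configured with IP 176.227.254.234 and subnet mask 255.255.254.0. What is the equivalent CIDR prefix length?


Binary: 11111111.11111111.11111110.00000000
Count leading 1s
Prefix: /23


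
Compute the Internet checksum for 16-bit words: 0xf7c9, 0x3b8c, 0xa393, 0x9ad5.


Sum all words (with carry folding):
+ 0xf7c9 = 0xf7c9
+ 0x3b8c = 0x3356
+ 0xa393 = 0xd6e9
+ 0x9ad5 = 0x71bf
One's complement: ~0x71bf
Checksum = 0x8e40


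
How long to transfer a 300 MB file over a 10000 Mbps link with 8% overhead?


Effective throughput = 10000 * (1 - 8/100) = 9200 Mbps
File size in Mb = 300 * 8 = 2400 Mb
Time = 2400 / 9200
Time = 0.2609 seconds


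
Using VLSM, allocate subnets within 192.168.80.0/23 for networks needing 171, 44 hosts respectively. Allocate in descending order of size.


171 hosts -> /24 (254 usable): 192.168.80.0/24
44 hosts -> /26 (62 usable): 192.168.81.0/26
Allocation: 192.168.80.0/24 (171 hosts, 254 usable); 192.168.81.0/26 (44 hosts, 62 usable)


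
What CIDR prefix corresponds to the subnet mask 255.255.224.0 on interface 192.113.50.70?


Binary: 11111111.11111111.11100000.00000000
Count leading 1s
Prefix: /19


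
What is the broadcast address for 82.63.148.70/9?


Network: 82.0.0.0/9
Host bits = 23
Set all host bits to 1:
Broadcast: 82.127.255.255


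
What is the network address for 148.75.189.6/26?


IP:   10010100.01001011.10111101.00000110
Mask: 11111111.11111111.11111111.11000000
AND operation:
Net:  10010100.01001011.10111101.00000000
Network: 148.75.189.0/26


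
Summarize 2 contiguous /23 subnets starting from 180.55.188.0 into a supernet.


Original prefix: /23
Number of subnets: 2 = 2^1
New prefix = 23 - 1 = 22
Supernet: 180.55.188.0/22


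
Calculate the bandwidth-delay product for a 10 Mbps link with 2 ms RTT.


BDP = bandwidth * RTT
= 10 Mbps * 2 ms
= 10 * 1e6 * 2 / 1000 bits
= 20000 bits
= 2500 bytes
= 2.4414 KB
BDP = 20000 bits (2500 bytes)


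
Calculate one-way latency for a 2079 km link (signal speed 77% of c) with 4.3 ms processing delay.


Speed = 0.77 * 3e5 km/s = 231000 km/s
Propagation delay = 2079 / 231000 = 0.009 s = 9 ms
Processing delay = 4.3 ms
Total one-way latency = 13.3 ms


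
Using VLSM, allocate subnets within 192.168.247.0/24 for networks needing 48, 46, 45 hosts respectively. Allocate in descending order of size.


48 hosts -> /26 (62 usable): 192.168.247.0/26
46 hosts -> /26 (62 usable): 192.168.247.64/26
45 hosts -> /26 (62 usable): 192.168.247.128/26
Allocation: 192.168.247.0/26 (48 hosts, 62 usable); 192.168.247.64/26 (46 hosts, 62 usable); 192.168.247.128/26 (45 hosts, 62 usable)


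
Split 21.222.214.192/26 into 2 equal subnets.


New prefix = 26 + 1 = 27
Each subnet has 32 addresses
  21.222.214.192/27
  21.222.214.224/27
Subnets: 21.222.214.192/27, 21.222.214.224/27


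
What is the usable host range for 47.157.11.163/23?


Network: 47.157.10.0
Broadcast: 47.157.11.255
First usable = network + 1
Last usable = broadcast - 1
Range: 47.157.10.1 to 47.157.11.254


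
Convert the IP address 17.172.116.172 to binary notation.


17 = 00010001
172 = 10101100
116 = 01110100
172 = 10101100
Binary: 00010001.10101100.01110100.10101100


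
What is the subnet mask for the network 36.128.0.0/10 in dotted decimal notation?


/10 means 10 network bits, 22 host bits
Binary: 11111111110000000000000000000000
Mask: 255.192.0.0


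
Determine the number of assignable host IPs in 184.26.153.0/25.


Host bits = 32 - 25 = 7
Total addresses = 2^7 = 128
Usable = total - 2 (network and broadcast)
Usable hosts: 126


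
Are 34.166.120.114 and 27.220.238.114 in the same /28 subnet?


Mask: 255.255.255.240
34.166.120.114 AND mask = 34.166.120.112
27.220.238.114 AND mask = 27.220.238.112
No, different subnets (34.166.120.112 vs 27.220.238.112)


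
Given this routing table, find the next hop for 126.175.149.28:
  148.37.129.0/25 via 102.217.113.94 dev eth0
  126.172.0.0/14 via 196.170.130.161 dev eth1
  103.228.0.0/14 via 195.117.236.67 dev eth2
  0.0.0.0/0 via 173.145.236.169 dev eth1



Longest prefix match for 126.175.149.28:
  /25 148.37.129.0: no
  /14 126.172.0.0: MATCH
  /14 103.228.0.0: no
  /0 0.0.0.0: MATCH
Selected: next-hop 196.170.130.161 via eth1 (matched /14)


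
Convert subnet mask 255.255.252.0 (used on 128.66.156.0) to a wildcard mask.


Subnet mask: 255.255.252.0
Wildcard = 255.255.255.255 - subnet mask
255 - 255 = 0
255 - 255 = 0
255 - 252 = 3
255 - 0 = 255
Wildcard: 0.0.3.255


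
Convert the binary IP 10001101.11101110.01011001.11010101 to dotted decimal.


10001101 = 141
11101110 = 238
01011001 = 89
11010101 = 213
IP: 141.238.89.213


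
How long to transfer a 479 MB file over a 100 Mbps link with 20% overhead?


Effective throughput = 100 * (1 - 20/100) = 80 Mbps
File size in Mb = 479 * 8 = 3832 Mb
Time = 3832 / 80
Time = 47.9 seconds


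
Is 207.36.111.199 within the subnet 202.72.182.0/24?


Subnet network: 202.72.182.0
Test IP AND mask: 207.36.111.0
No, 207.36.111.199 is not in 202.72.182.0/24


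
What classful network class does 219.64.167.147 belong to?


First octet: 219
Binary: 11011011
110xxxxx -> Class C (192-223)
Class C, default mask 255.255.255.0 (/24)


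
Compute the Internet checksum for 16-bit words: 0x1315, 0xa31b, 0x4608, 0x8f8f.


Sum all words (with carry folding):
+ 0x1315 = 0x1315
+ 0xa31b = 0xb630
+ 0x4608 = 0xfc38
+ 0x8f8f = 0x8bc8
One's complement: ~0x8bc8
Checksum = 0x7437


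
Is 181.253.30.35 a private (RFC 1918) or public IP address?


RFC 1918 private ranges:
  10.0.0.0/8 (10.0.0.0 - 10.255.255.255)
  172.16.0.0/12 (172.16.0.0 - 172.31.255.255)
  192.168.0.0/16 (192.168.0.0 - 192.168.255.255)
Public (not in any RFC 1918 range)


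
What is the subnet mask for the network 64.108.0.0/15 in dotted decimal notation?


/15 means 15 network bits, 17 host bits
Binary: 11111111111111100000000000000000
Mask: 255.254.0.0


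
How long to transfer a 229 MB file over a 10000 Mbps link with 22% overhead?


Effective throughput = 10000 * (1 - 22/100) = 7800 Mbps
File size in Mb = 229 * 8 = 1832 Mb
Time = 1832 / 7800
Time = 0.2349 seconds


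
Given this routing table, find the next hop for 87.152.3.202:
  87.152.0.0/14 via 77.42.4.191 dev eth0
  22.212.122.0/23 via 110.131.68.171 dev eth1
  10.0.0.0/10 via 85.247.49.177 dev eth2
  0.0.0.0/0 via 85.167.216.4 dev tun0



Longest prefix match for 87.152.3.202:
  /14 87.152.0.0: MATCH
  /23 22.212.122.0: no
  /10 10.0.0.0: no
  /0 0.0.0.0: MATCH
Selected: next-hop 77.42.4.191 via eth0 (matched /14)


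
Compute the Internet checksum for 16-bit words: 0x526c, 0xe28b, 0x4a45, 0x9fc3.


Sum all words (with carry folding):
+ 0x526c = 0x526c
+ 0xe28b = 0x34f8
+ 0x4a45 = 0x7f3d
+ 0x9fc3 = 0x1f01
One's complement: ~0x1f01
Checksum = 0xe0fe


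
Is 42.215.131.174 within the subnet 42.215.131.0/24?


Subnet network: 42.215.131.0
Test IP AND mask: 42.215.131.0
Yes, 42.215.131.174 is in 42.215.131.0/24


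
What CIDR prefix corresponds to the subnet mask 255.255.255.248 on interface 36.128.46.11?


Binary: 11111111.11111111.11111111.11111000
Count leading 1s
Prefix: /29


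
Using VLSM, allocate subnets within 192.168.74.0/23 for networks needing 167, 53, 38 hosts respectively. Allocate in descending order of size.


167 hosts -> /24 (254 usable): 192.168.74.0/24
53 hosts -> /26 (62 usable): 192.168.75.0/26
38 hosts -> /26 (62 usable): 192.168.75.64/26
Allocation: 192.168.74.0/24 (167 hosts, 254 usable); 192.168.75.0/26 (53 hosts, 62 usable); 192.168.75.64/26 (38 hosts, 62 usable)


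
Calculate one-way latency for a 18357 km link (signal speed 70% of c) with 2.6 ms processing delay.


Speed = 0.7 * 3e5 km/s = 210000 km/s
Propagation delay = 18357 / 210000 = 0.0874 s = 87.4143 ms
Processing delay = 2.6 ms
Total one-way latency = 90.0143 ms


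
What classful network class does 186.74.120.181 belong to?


First octet: 186
Binary: 10111010
10xxxxxx -> Class B (128-191)
Class B, default mask 255.255.0.0 (/16)


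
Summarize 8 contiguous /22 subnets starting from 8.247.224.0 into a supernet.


Original prefix: /22
Number of subnets: 8 = 2^3
New prefix = 22 - 3 = 19
Supernet: 8.247.224.0/19


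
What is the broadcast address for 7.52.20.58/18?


Network: 7.52.0.0/18
Host bits = 14
Set all host bits to 1:
Broadcast: 7.52.63.255


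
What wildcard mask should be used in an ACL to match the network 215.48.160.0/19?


Subnet mask: 255.255.224.0
Wildcard = 255.255.255.255 - subnet mask
255 - 255 = 0
255 - 255 = 0
255 - 224 = 31
255 - 0 = 255
Wildcard: 0.0.31.255


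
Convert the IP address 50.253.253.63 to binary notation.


50 = 00110010
253 = 11111101
253 = 11111101
63 = 00111111
Binary: 00110010.11111101.11111101.00111111


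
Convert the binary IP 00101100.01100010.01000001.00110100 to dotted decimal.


00101100 = 44
01100010 = 98
01000001 = 65
00110100 = 52
IP: 44.98.65.52


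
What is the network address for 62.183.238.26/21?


IP:   00111110.10110111.11101110.00011010
Mask: 11111111.11111111.11111000.00000000
AND operation:
Net:  00111110.10110111.11101000.00000000
Network: 62.183.232.0/21


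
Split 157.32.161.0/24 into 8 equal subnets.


New prefix = 24 + 3 = 27
Each subnet has 32 addresses
  157.32.161.0/27
  157.32.161.32/27
  157.32.161.64/27
  157.32.161.96/27
  157.32.161.128/27
  157.32.161.160/27
  157.32.161.192/27
  157.32.161.224/27
Subnets: 157.32.161.0/27, 157.32.161.32/27, 157.32.161.64/27, 157.32.161.96/27, 157.32.161.128/27, 157.32.161.160/27, 157.32.161.192/27, 157.32.161.224/27


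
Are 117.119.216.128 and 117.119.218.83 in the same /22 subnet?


Mask: 255.255.252.0
117.119.216.128 AND mask = 117.119.216.0
117.119.218.83 AND mask = 117.119.216.0
Yes, same subnet (117.119.216.0)


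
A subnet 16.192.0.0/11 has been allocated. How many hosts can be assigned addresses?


Host bits = 32 - 11 = 21
Total addresses = 2^21 = 2097152
Usable = total - 2 (network and broadcast)
Usable hosts: 2097150


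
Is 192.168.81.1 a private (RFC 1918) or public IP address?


RFC 1918 private ranges:
  10.0.0.0/8 (10.0.0.0 - 10.255.255.255)
  172.16.0.0/12 (172.16.0.0 - 172.31.255.255)
  192.168.0.0/16 (192.168.0.0 - 192.168.255.255)
Private (in 192.168.0.0/16)


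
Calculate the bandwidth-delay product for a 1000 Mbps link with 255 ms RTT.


BDP = bandwidth * RTT
= 1000 Mbps * 255 ms
= 1000 * 1e6 * 255 / 1000 bits
= 255000000 bits
= 31875000 bytes
= 31127.9297 KB
BDP = 255000000 bits (31875000 bytes)


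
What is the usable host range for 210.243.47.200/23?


Network: 210.243.46.0
Broadcast: 210.243.47.255
First usable = network + 1
Last usable = broadcast - 1
Range: 210.243.46.1 to 210.243.47.254


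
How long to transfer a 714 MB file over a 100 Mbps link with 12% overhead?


Effective throughput = 100 * (1 - 12/100) = 88 Mbps
File size in Mb = 714 * 8 = 5712 Mb
Time = 5712 / 88
Time = 64.9091 seconds


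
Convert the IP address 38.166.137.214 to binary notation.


38 = 00100110
166 = 10100110
137 = 10001001
214 = 11010110
Binary: 00100110.10100110.10001001.11010110


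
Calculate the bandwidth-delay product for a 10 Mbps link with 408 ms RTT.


BDP = bandwidth * RTT
= 10 Mbps * 408 ms
= 10 * 1e6 * 408 / 1000 bits
= 4080000 bits
= 510000 bytes
= 498.0469 KB
BDP = 4080000 bits (510000 bytes)


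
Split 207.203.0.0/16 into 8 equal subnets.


New prefix = 16 + 3 = 19
Each subnet has 8192 addresses
  207.203.0.0/19
  207.203.32.0/19
  207.203.64.0/19
  207.203.96.0/19
  207.203.128.0/19
  207.203.160.0/19
  207.203.192.0/19
  207.203.224.0/19
Subnets: 207.203.0.0/19, 207.203.32.0/19, 207.203.64.0/19, 207.203.96.0/19, 207.203.128.0/19, 207.203.160.0/19, 207.203.192.0/19, 207.203.224.0/19


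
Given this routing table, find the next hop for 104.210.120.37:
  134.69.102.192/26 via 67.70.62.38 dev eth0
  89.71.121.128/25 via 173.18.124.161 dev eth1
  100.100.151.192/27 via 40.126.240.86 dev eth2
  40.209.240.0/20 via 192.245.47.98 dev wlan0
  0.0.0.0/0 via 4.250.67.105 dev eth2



Longest prefix match for 104.210.120.37:
  /26 134.69.102.192: no
  /25 89.71.121.128: no
  /27 100.100.151.192: no
  /20 40.209.240.0: no
  /0 0.0.0.0: MATCH
Selected: next-hop 4.250.67.105 via eth2 (matched /0)


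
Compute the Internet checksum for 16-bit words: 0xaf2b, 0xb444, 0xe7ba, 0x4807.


Sum all words (with carry folding):
+ 0xaf2b = 0xaf2b
+ 0xb444 = 0x6370
+ 0xe7ba = 0x4b2b
+ 0x4807 = 0x9332
One's complement: ~0x9332
Checksum = 0x6ccd


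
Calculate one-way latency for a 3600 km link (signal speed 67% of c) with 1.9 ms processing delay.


Speed = 0.67 * 3e5 km/s = 201000 km/s
Propagation delay = 3600 / 201000 = 0.0179 s = 17.9104 ms
Processing delay = 1.9 ms
Total one-way latency = 19.8104 ms


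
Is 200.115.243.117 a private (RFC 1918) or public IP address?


RFC 1918 private ranges:
  10.0.0.0/8 (10.0.0.0 - 10.255.255.255)
  172.16.0.0/12 (172.16.0.0 - 172.31.255.255)
  192.168.0.0/16 (192.168.0.0 - 192.168.255.255)
Public (not in any RFC 1918 range)


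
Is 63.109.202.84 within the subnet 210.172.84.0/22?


Subnet network: 210.172.84.0
Test IP AND mask: 63.109.200.0
No, 63.109.202.84 is not in 210.172.84.0/22


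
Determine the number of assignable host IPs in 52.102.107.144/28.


Host bits = 32 - 28 = 4
Total addresses = 2^4 = 16
Usable = total - 2 (network and broadcast)
Usable hosts: 14


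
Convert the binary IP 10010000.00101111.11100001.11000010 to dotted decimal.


10010000 = 144
00101111 = 47
11100001 = 225
11000010 = 194
IP: 144.47.225.194


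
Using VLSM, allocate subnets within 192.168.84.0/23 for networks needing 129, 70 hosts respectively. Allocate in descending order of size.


129 hosts -> /24 (254 usable): 192.168.84.0/24
70 hosts -> /25 (126 usable): 192.168.85.0/25
Allocation: 192.168.84.0/24 (129 hosts, 254 usable); 192.168.85.0/25 (70 hosts, 126 usable)


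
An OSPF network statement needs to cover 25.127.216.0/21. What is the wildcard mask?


Subnet mask: 255.255.248.0
Wildcard = 255.255.255.255 - subnet mask
255 - 255 = 0
255 - 255 = 0
255 - 248 = 7
255 - 0 = 255
Wildcard: 0.0.7.255


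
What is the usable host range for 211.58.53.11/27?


Network: 211.58.53.0
Broadcast: 211.58.53.31
First usable = network + 1
Last usable = broadcast - 1
Range: 211.58.53.1 to 211.58.53.30


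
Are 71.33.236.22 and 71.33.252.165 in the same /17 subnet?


Mask: 255.255.128.0
71.33.236.22 AND mask = 71.33.128.0
71.33.252.165 AND mask = 71.33.128.0
Yes, same subnet (71.33.128.0)


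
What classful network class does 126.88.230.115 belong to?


First octet: 126
Binary: 01111110
0xxxxxxx -> Class A (1-126)
Class A, default mask 255.0.0.0 (/8)


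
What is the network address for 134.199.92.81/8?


IP:   10000110.11000111.01011100.01010001
Mask: 11111111.00000000.00000000.00000000
AND operation:
Net:  10000110.00000000.00000000.00000000
Network: 134.0.0.0/8


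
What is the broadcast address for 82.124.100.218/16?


Network: 82.124.0.0/16
Host bits = 16
Set all host bits to 1:
Broadcast: 82.124.255.255


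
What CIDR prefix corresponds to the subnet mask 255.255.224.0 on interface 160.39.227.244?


Binary: 11111111.11111111.11100000.00000000
Count leading 1s
Prefix: /19


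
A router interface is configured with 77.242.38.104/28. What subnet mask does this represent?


/28 means 28 network bits, 4 host bits
Binary: 11111111111111111111111111110000
Mask: 255.255.255.240


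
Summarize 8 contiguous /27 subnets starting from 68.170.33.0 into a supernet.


Original prefix: /27
Number of subnets: 8 = 2^3
New prefix = 27 - 3 = 24
Supernet: 68.170.33.0/24


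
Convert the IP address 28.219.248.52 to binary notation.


28 = 00011100
219 = 11011011
248 = 11111000
52 = 00110100
Binary: 00011100.11011011.11111000.00110100


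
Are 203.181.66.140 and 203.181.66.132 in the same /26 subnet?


Mask: 255.255.255.192
203.181.66.140 AND mask = 203.181.66.128
203.181.66.132 AND mask = 203.181.66.128
Yes, same subnet (203.181.66.128)


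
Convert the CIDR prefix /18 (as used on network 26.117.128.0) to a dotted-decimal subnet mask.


/18 means 18 network bits, 14 host bits
Binary: 11111111111111111100000000000000
Mask: 255.255.192.0


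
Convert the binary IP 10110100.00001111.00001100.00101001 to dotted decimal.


10110100 = 180
00001111 = 15
00001100 = 12
00101001 = 41
IP: 180.15.12.41


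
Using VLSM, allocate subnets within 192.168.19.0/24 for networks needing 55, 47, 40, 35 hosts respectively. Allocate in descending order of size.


55 hosts -> /26 (62 usable): 192.168.19.0/26
47 hosts -> /26 (62 usable): 192.168.19.64/26
40 hosts -> /26 (62 usable): 192.168.19.128/26
35 hosts -> /26 (62 usable): 192.168.19.192/26
Allocation: 192.168.19.0/26 (55 hosts, 62 usable); 192.168.19.64/26 (47 hosts, 62 usable); 192.168.19.128/26 (40 hosts, 62 usable); 192.168.19.192/26 (35 hosts, 62 usable)
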